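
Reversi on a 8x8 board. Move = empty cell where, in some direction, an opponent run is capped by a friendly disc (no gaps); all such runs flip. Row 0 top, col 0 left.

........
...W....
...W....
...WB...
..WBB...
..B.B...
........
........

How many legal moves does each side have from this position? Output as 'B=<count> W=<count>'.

-- B to move --
(0,2): no bracket -> illegal
(0,3): flips 3 -> legal
(0,4): no bracket -> illegal
(1,2): flips 1 -> legal
(1,4): no bracket -> illegal
(2,2): flips 1 -> legal
(2,4): no bracket -> illegal
(3,1): no bracket -> illegal
(3,2): flips 2 -> legal
(4,1): flips 1 -> legal
(5,1): no bracket -> illegal
(5,3): no bracket -> illegal
B mobility = 5
-- W to move --
(2,4): no bracket -> illegal
(2,5): no bracket -> illegal
(3,2): no bracket -> illegal
(3,5): flips 1 -> legal
(4,1): no bracket -> illegal
(4,5): flips 3 -> legal
(5,1): no bracket -> illegal
(5,3): flips 1 -> legal
(5,5): flips 1 -> legal
(6,1): no bracket -> illegal
(6,2): flips 1 -> legal
(6,3): no bracket -> illegal
(6,4): no bracket -> illegal
(6,5): no bracket -> illegal
W mobility = 5

Answer: B=5 W=5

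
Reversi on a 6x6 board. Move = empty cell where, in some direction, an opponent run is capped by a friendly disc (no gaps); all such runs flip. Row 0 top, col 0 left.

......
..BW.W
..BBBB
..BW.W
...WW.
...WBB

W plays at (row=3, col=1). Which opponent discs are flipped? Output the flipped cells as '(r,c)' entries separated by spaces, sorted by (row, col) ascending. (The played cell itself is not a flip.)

Dir NW: first cell '.' (not opp) -> no flip
Dir N: first cell '.' (not opp) -> no flip
Dir NE: opp run (2,2) capped by W -> flip
Dir W: first cell '.' (not opp) -> no flip
Dir E: opp run (3,2) capped by W -> flip
Dir SW: first cell '.' (not opp) -> no flip
Dir S: first cell '.' (not opp) -> no flip
Dir SE: first cell '.' (not opp) -> no flip

Answer: (2,2) (3,2)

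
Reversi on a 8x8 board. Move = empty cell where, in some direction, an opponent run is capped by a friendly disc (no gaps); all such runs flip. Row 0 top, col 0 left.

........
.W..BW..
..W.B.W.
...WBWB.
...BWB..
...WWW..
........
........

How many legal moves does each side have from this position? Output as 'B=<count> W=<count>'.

-- B to move --
(0,0): no bracket -> illegal
(0,1): no bracket -> illegal
(0,2): no bracket -> illegal
(0,4): no bracket -> illegal
(0,5): no bracket -> illegal
(0,6): flips 1 -> legal
(1,0): no bracket -> illegal
(1,2): no bracket -> illegal
(1,3): no bracket -> illegal
(1,6): flips 2 -> legal
(1,7): no bracket -> illegal
(2,0): no bracket -> illegal
(2,1): no bracket -> illegal
(2,3): flips 1 -> legal
(2,5): flips 1 -> legal
(2,7): no bracket -> illegal
(3,1): no bracket -> illegal
(3,2): flips 1 -> legal
(3,7): no bracket -> illegal
(4,2): flips 1 -> legal
(4,6): flips 1 -> legal
(5,2): no bracket -> illegal
(5,6): no bracket -> illegal
(6,2): no bracket -> illegal
(6,3): flips 2 -> legal
(6,4): flips 2 -> legal
(6,5): flips 2 -> legal
(6,6): no bracket -> illegal
B mobility = 10
-- W to move --
(0,3): no bracket -> illegal
(0,4): flips 3 -> legal
(0,5): no bracket -> illegal
(1,3): flips 2 -> legal
(2,3): no bracket -> illegal
(2,5): no bracket -> illegal
(2,7): flips 2 -> legal
(3,2): flips 1 -> legal
(3,7): flips 1 -> legal
(4,2): flips 1 -> legal
(4,6): flips 2 -> legal
(4,7): no bracket -> illegal
(5,2): no bracket -> illegal
(5,6): no bracket -> illegal
W mobility = 7

Answer: B=10 W=7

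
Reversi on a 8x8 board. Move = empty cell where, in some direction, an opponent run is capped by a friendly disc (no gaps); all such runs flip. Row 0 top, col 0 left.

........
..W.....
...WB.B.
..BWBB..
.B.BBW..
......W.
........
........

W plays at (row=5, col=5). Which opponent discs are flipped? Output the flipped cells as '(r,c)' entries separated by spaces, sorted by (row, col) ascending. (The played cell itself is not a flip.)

Answer: (4,4)

Derivation:
Dir NW: opp run (4,4) capped by W -> flip
Dir N: first cell 'W' (not opp) -> no flip
Dir NE: first cell '.' (not opp) -> no flip
Dir W: first cell '.' (not opp) -> no flip
Dir E: first cell 'W' (not opp) -> no flip
Dir SW: first cell '.' (not opp) -> no flip
Dir S: first cell '.' (not opp) -> no flip
Dir SE: first cell '.' (not opp) -> no flip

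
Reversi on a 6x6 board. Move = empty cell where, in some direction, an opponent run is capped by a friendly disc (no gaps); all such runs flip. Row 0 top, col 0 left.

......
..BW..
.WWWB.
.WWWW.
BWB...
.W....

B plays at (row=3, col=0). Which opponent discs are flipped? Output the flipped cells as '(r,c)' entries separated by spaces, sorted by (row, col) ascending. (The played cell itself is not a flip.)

Answer: (2,1)

Derivation:
Dir NW: edge -> no flip
Dir N: first cell '.' (not opp) -> no flip
Dir NE: opp run (2,1) capped by B -> flip
Dir W: edge -> no flip
Dir E: opp run (3,1) (3,2) (3,3) (3,4), next='.' -> no flip
Dir SW: edge -> no flip
Dir S: first cell 'B' (not opp) -> no flip
Dir SE: opp run (4,1), next='.' -> no flip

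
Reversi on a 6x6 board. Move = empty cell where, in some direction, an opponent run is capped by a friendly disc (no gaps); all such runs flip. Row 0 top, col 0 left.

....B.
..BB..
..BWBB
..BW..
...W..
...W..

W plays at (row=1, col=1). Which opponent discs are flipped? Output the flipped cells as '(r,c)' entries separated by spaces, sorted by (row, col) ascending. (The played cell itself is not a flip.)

Dir NW: first cell '.' (not opp) -> no flip
Dir N: first cell '.' (not opp) -> no flip
Dir NE: first cell '.' (not opp) -> no flip
Dir W: first cell '.' (not opp) -> no flip
Dir E: opp run (1,2) (1,3), next='.' -> no flip
Dir SW: first cell '.' (not opp) -> no flip
Dir S: first cell '.' (not opp) -> no flip
Dir SE: opp run (2,2) capped by W -> flip

Answer: (2,2)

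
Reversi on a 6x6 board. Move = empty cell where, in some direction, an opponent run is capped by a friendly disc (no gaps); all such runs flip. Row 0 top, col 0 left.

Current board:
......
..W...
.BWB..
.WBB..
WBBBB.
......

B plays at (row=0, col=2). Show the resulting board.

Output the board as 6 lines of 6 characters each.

Answer: ..B...
..B...
.BBB..
.WBB..
WBBBB.
......

Derivation:
Place B at (0,2); scan 8 dirs for brackets.
Dir NW: edge -> no flip
Dir N: edge -> no flip
Dir NE: edge -> no flip
Dir W: first cell '.' (not opp) -> no flip
Dir E: first cell '.' (not opp) -> no flip
Dir SW: first cell '.' (not opp) -> no flip
Dir S: opp run (1,2) (2,2) capped by B -> flip
Dir SE: first cell '.' (not opp) -> no flip
All flips: (1,2) (2,2)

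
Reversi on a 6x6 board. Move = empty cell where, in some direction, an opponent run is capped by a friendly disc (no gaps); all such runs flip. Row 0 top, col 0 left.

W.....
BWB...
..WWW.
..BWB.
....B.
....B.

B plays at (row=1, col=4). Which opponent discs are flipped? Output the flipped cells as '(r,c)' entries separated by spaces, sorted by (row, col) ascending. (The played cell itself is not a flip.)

Dir NW: first cell '.' (not opp) -> no flip
Dir N: first cell '.' (not opp) -> no flip
Dir NE: first cell '.' (not opp) -> no flip
Dir W: first cell '.' (not opp) -> no flip
Dir E: first cell '.' (not opp) -> no flip
Dir SW: opp run (2,3) capped by B -> flip
Dir S: opp run (2,4) capped by B -> flip
Dir SE: first cell '.' (not opp) -> no flip

Answer: (2,3) (2,4)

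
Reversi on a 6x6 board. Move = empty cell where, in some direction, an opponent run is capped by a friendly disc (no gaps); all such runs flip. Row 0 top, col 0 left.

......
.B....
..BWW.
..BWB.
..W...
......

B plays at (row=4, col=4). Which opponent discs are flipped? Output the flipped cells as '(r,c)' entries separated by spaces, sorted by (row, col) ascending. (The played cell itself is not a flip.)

Dir NW: opp run (3,3) capped by B -> flip
Dir N: first cell 'B' (not opp) -> no flip
Dir NE: first cell '.' (not opp) -> no flip
Dir W: first cell '.' (not opp) -> no flip
Dir E: first cell '.' (not opp) -> no flip
Dir SW: first cell '.' (not opp) -> no flip
Dir S: first cell '.' (not opp) -> no flip
Dir SE: first cell '.' (not opp) -> no flip

Answer: (3,3)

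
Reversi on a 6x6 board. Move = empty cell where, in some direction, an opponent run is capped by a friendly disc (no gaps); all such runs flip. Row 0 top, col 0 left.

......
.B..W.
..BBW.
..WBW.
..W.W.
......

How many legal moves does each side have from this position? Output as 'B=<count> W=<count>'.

Answer: B=10 W=3

Derivation:
-- B to move --
(0,3): no bracket -> illegal
(0,4): no bracket -> illegal
(0,5): flips 1 -> legal
(1,3): no bracket -> illegal
(1,5): flips 1 -> legal
(2,1): no bracket -> illegal
(2,5): flips 1 -> legal
(3,1): flips 1 -> legal
(3,5): flips 1 -> legal
(4,1): flips 1 -> legal
(4,3): no bracket -> illegal
(4,5): flips 1 -> legal
(5,1): flips 1 -> legal
(5,2): flips 2 -> legal
(5,3): no bracket -> illegal
(5,4): no bracket -> illegal
(5,5): flips 1 -> legal
B mobility = 10
-- W to move --
(0,0): flips 3 -> legal
(0,1): no bracket -> illegal
(0,2): no bracket -> illegal
(1,0): no bracket -> illegal
(1,2): flips 2 -> legal
(1,3): no bracket -> illegal
(2,0): no bracket -> illegal
(2,1): flips 2 -> legal
(3,1): no bracket -> illegal
(4,3): no bracket -> illegal
W mobility = 3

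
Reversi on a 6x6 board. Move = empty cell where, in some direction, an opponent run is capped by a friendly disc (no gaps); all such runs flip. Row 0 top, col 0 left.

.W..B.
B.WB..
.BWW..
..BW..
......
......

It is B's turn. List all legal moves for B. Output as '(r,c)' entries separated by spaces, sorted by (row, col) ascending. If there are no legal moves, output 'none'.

Answer: (0,2) (0,3) (1,1) (1,4) (2,4) (3,1) (3,4) (4,3)

Derivation:
(0,0): no bracket -> illegal
(0,2): flips 2 -> legal
(0,3): flips 1 -> legal
(1,1): flips 1 -> legal
(1,4): flips 1 -> legal
(2,4): flips 2 -> legal
(3,1): flips 1 -> legal
(3,4): flips 1 -> legal
(4,2): no bracket -> illegal
(4,3): flips 2 -> legal
(4,4): no bracket -> illegal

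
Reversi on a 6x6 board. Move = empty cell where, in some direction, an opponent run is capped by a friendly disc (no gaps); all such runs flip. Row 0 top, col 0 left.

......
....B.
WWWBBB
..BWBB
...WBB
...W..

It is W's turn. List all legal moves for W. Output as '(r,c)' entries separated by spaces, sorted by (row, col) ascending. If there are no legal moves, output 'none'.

(0,3): no bracket -> illegal
(0,4): no bracket -> illegal
(0,5): no bracket -> illegal
(1,2): no bracket -> illegal
(1,3): flips 1 -> legal
(1,5): flips 1 -> legal
(3,1): flips 1 -> legal
(4,1): no bracket -> illegal
(4,2): flips 1 -> legal
(5,4): no bracket -> illegal
(5,5): flips 1 -> legal

Answer: (1,3) (1,5) (3,1) (4,2) (5,5)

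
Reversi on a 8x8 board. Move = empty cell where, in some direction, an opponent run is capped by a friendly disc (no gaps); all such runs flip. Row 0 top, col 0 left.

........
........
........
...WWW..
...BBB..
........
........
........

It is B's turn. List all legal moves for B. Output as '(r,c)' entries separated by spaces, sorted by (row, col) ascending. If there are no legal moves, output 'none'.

(2,2): flips 1 -> legal
(2,3): flips 2 -> legal
(2,4): flips 1 -> legal
(2,5): flips 2 -> legal
(2,6): flips 1 -> legal
(3,2): no bracket -> illegal
(3,6): no bracket -> illegal
(4,2): no bracket -> illegal
(4,6): no bracket -> illegal

Answer: (2,2) (2,3) (2,4) (2,5) (2,6)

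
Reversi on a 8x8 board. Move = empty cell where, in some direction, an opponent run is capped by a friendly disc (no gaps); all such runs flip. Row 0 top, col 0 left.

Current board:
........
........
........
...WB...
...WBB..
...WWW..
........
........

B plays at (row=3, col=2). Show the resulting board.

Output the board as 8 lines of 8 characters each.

Place B at (3,2); scan 8 dirs for brackets.
Dir NW: first cell '.' (not opp) -> no flip
Dir N: first cell '.' (not opp) -> no flip
Dir NE: first cell '.' (not opp) -> no flip
Dir W: first cell '.' (not opp) -> no flip
Dir E: opp run (3,3) capped by B -> flip
Dir SW: first cell '.' (not opp) -> no flip
Dir S: first cell '.' (not opp) -> no flip
Dir SE: opp run (4,3) (5,4), next='.' -> no flip
All flips: (3,3)

Answer: ........
........
........
..BBB...
...WBB..
...WWW..
........
........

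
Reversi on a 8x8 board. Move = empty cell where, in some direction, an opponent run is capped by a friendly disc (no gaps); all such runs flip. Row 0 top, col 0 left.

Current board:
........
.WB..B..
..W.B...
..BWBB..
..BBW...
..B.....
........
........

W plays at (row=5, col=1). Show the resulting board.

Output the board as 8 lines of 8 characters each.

Place W at (5,1); scan 8 dirs for brackets.
Dir NW: first cell '.' (not opp) -> no flip
Dir N: first cell '.' (not opp) -> no flip
Dir NE: opp run (4,2) capped by W -> flip
Dir W: first cell '.' (not opp) -> no flip
Dir E: opp run (5,2), next='.' -> no flip
Dir SW: first cell '.' (not opp) -> no flip
Dir S: first cell '.' (not opp) -> no flip
Dir SE: first cell '.' (not opp) -> no flip
All flips: (4,2)

Answer: ........
.WB..B..
..W.B...
..BWBB..
..WBW...
.WB.....
........
........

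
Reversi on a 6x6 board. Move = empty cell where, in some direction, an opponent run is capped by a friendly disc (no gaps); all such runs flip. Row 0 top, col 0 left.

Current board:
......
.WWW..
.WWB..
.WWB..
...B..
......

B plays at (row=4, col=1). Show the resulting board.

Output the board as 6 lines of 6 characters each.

Place B at (4,1); scan 8 dirs for brackets.
Dir NW: first cell '.' (not opp) -> no flip
Dir N: opp run (3,1) (2,1) (1,1), next='.' -> no flip
Dir NE: opp run (3,2) capped by B -> flip
Dir W: first cell '.' (not opp) -> no flip
Dir E: first cell '.' (not opp) -> no flip
Dir SW: first cell '.' (not opp) -> no flip
Dir S: first cell '.' (not opp) -> no flip
Dir SE: first cell '.' (not opp) -> no flip
All flips: (3,2)

Answer: ......
.WWW..
.WWB..
.WBB..
.B.B..
......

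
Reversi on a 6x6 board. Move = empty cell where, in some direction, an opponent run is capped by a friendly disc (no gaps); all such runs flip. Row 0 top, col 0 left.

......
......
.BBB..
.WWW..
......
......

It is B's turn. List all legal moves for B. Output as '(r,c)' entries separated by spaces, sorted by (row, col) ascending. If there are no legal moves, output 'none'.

(2,0): no bracket -> illegal
(2,4): no bracket -> illegal
(3,0): no bracket -> illegal
(3,4): no bracket -> illegal
(4,0): flips 1 -> legal
(4,1): flips 2 -> legal
(4,2): flips 1 -> legal
(4,3): flips 2 -> legal
(4,4): flips 1 -> legal

Answer: (4,0) (4,1) (4,2) (4,3) (4,4)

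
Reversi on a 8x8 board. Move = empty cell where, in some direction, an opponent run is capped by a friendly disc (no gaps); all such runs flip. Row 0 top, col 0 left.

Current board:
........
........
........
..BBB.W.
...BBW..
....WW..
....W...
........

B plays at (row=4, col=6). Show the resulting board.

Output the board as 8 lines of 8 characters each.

Answer: ........
........
........
..BBB.W.
...BBBB.
....WW..
....W...
........

Derivation:
Place B at (4,6); scan 8 dirs for brackets.
Dir NW: first cell '.' (not opp) -> no flip
Dir N: opp run (3,6), next='.' -> no flip
Dir NE: first cell '.' (not opp) -> no flip
Dir W: opp run (4,5) capped by B -> flip
Dir E: first cell '.' (not opp) -> no flip
Dir SW: opp run (5,5) (6,4), next='.' -> no flip
Dir S: first cell '.' (not opp) -> no flip
Dir SE: first cell '.' (not opp) -> no flip
All flips: (4,5)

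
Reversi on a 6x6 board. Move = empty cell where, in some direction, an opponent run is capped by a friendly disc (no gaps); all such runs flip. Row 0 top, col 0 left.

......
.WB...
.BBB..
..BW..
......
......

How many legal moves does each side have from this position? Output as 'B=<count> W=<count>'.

-- B to move --
(0,0): flips 1 -> legal
(0,1): flips 1 -> legal
(0,2): no bracket -> illegal
(1,0): flips 1 -> legal
(2,0): no bracket -> illegal
(2,4): no bracket -> illegal
(3,4): flips 1 -> legal
(4,2): no bracket -> illegal
(4,3): flips 1 -> legal
(4,4): flips 1 -> legal
B mobility = 6
-- W to move --
(0,1): no bracket -> illegal
(0,2): no bracket -> illegal
(0,3): no bracket -> illegal
(1,0): no bracket -> illegal
(1,3): flips 2 -> legal
(1,4): no bracket -> illegal
(2,0): no bracket -> illegal
(2,4): no bracket -> illegal
(3,0): no bracket -> illegal
(3,1): flips 2 -> legal
(3,4): no bracket -> illegal
(4,1): no bracket -> illegal
(4,2): no bracket -> illegal
(4,3): no bracket -> illegal
W mobility = 2

Answer: B=6 W=2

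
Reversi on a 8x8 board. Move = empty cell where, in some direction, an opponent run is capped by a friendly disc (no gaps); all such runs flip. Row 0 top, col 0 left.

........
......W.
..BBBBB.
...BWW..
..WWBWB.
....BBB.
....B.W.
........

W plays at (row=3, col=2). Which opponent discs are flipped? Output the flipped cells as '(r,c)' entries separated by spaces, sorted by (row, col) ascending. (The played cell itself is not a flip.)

Answer: (3,3)

Derivation:
Dir NW: first cell '.' (not opp) -> no flip
Dir N: opp run (2,2), next='.' -> no flip
Dir NE: opp run (2,3), next='.' -> no flip
Dir W: first cell '.' (not opp) -> no flip
Dir E: opp run (3,3) capped by W -> flip
Dir SW: first cell '.' (not opp) -> no flip
Dir S: first cell 'W' (not opp) -> no flip
Dir SE: first cell 'W' (not opp) -> no flip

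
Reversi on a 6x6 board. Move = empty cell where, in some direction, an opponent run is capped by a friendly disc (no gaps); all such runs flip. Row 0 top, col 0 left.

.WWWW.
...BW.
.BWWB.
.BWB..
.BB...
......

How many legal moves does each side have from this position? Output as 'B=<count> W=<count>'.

-- B to move --
(0,0): no bracket -> illegal
(0,5): flips 3 -> legal
(1,0): no bracket -> illegal
(1,1): flips 1 -> legal
(1,2): flips 2 -> legal
(1,5): flips 1 -> legal
(2,5): no bracket -> illegal
(3,4): no bracket -> illegal
(4,3): flips 1 -> legal
B mobility = 5
-- W to move --
(1,0): flips 1 -> legal
(1,1): no bracket -> illegal
(1,2): flips 1 -> legal
(1,5): no bracket -> illegal
(2,0): flips 1 -> legal
(2,5): flips 1 -> legal
(3,0): flips 1 -> legal
(3,4): flips 2 -> legal
(3,5): flips 2 -> legal
(4,0): flips 1 -> legal
(4,3): flips 1 -> legal
(4,4): flips 1 -> legal
(5,0): flips 1 -> legal
(5,1): no bracket -> illegal
(5,2): flips 1 -> legal
(5,3): no bracket -> illegal
W mobility = 12

Answer: B=5 W=12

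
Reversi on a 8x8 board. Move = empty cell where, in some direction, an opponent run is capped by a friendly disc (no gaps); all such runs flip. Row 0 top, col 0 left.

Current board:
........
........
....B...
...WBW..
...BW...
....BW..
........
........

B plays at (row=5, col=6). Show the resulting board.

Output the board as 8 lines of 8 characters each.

Answer: ........
........
....B...
...WBW..
...BW...
....BBB.
........
........

Derivation:
Place B at (5,6); scan 8 dirs for brackets.
Dir NW: first cell '.' (not opp) -> no flip
Dir N: first cell '.' (not opp) -> no flip
Dir NE: first cell '.' (not opp) -> no flip
Dir W: opp run (5,5) capped by B -> flip
Dir E: first cell '.' (not opp) -> no flip
Dir SW: first cell '.' (not opp) -> no flip
Dir S: first cell '.' (not opp) -> no flip
Dir SE: first cell '.' (not opp) -> no flip
All flips: (5,5)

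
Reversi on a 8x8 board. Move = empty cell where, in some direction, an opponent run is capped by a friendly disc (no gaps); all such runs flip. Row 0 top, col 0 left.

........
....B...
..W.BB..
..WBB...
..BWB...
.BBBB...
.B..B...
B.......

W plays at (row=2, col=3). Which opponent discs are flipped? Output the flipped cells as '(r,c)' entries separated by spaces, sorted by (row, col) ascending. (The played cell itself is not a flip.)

Answer: (3,3)

Derivation:
Dir NW: first cell '.' (not opp) -> no flip
Dir N: first cell '.' (not opp) -> no flip
Dir NE: opp run (1,4), next='.' -> no flip
Dir W: first cell 'W' (not opp) -> no flip
Dir E: opp run (2,4) (2,5), next='.' -> no flip
Dir SW: first cell 'W' (not opp) -> no flip
Dir S: opp run (3,3) capped by W -> flip
Dir SE: opp run (3,4), next='.' -> no flip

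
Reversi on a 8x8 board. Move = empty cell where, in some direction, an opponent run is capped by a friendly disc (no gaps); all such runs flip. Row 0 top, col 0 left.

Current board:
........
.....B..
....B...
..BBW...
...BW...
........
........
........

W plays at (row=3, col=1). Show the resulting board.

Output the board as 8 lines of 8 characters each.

Place W at (3,1); scan 8 dirs for brackets.
Dir NW: first cell '.' (not opp) -> no flip
Dir N: first cell '.' (not opp) -> no flip
Dir NE: first cell '.' (not opp) -> no flip
Dir W: first cell '.' (not opp) -> no flip
Dir E: opp run (3,2) (3,3) capped by W -> flip
Dir SW: first cell '.' (not opp) -> no flip
Dir S: first cell '.' (not opp) -> no flip
Dir SE: first cell '.' (not opp) -> no flip
All flips: (3,2) (3,3)

Answer: ........
.....B..
....B...
.WWWW...
...BW...
........
........
........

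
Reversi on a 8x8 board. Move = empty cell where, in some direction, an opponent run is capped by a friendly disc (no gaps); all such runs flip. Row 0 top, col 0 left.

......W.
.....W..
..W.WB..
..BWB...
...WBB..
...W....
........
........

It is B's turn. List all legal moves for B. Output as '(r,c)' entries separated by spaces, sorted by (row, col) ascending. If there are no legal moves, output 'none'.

(0,4): no bracket -> illegal
(0,5): flips 1 -> legal
(0,7): no bracket -> illegal
(1,1): flips 2 -> legal
(1,2): flips 1 -> legal
(1,3): no bracket -> illegal
(1,4): flips 1 -> legal
(1,6): no bracket -> illegal
(1,7): no bracket -> illegal
(2,1): no bracket -> illegal
(2,3): flips 1 -> legal
(2,6): no bracket -> illegal
(3,1): no bracket -> illegal
(3,5): no bracket -> illegal
(4,2): flips 1 -> legal
(5,2): flips 1 -> legal
(5,4): flips 1 -> legal
(6,2): flips 1 -> legal
(6,3): no bracket -> illegal
(6,4): no bracket -> illegal

Answer: (0,5) (1,1) (1,2) (1,4) (2,3) (4,2) (5,2) (5,4) (6,2)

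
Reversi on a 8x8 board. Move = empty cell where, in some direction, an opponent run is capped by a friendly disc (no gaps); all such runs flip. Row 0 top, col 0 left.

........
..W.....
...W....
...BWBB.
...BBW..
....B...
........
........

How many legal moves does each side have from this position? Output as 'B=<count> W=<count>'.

-- B to move --
(0,1): no bracket -> illegal
(0,2): no bracket -> illegal
(0,3): no bracket -> illegal
(1,1): no bracket -> illegal
(1,3): flips 1 -> legal
(1,4): no bracket -> illegal
(2,1): no bracket -> illegal
(2,2): no bracket -> illegal
(2,4): flips 1 -> legal
(2,5): flips 1 -> legal
(3,2): no bracket -> illegal
(4,6): flips 1 -> legal
(5,5): flips 1 -> legal
(5,6): no bracket -> illegal
B mobility = 5
-- W to move --
(2,2): no bracket -> illegal
(2,4): no bracket -> illegal
(2,5): flips 1 -> legal
(2,6): no bracket -> illegal
(2,7): flips 1 -> legal
(3,2): flips 1 -> legal
(3,7): flips 2 -> legal
(4,2): flips 2 -> legal
(4,6): no bracket -> illegal
(4,7): no bracket -> illegal
(5,2): flips 1 -> legal
(5,3): flips 2 -> legal
(5,5): no bracket -> illegal
(6,3): flips 1 -> legal
(6,4): flips 2 -> legal
(6,5): no bracket -> illegal
W mobility = 9

Answer: B=5 W=9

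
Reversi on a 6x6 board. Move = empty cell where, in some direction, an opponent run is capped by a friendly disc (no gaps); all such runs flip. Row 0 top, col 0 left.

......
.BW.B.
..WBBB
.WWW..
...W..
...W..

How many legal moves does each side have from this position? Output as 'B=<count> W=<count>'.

Answer: B=6 W=6

Derivation:
-- B to move --
(0,1): flips 1 -> legal
(0,2): no bracket -> illegal
(0,3): no bracket -> illegal
(1,3): flips 1 -> legal
(2,0): no bracket -> illegal
(2,1): flips 1 -> legal
(3,0): no bracket -> illegal
(3,4): no bracket -> illegal
(4,0): no bracket -> illegal
(4,1): flips 1 -> legal
(4,2): flips 1 -> legal
(4,4): flips 2 -> legal
(5,2): no bracket -> illegal
(5,4): no bracket -> illegal
B mobility = 6
-- W to move --
(0,0): flips 1 -> legal
(0,1): no bracket -> illegal
(0,2): no bracket -> illegal
(0,3): no bracket -> illegal
(0,4): no bracket -> illegal
(0,5): flips 2 -> legal
(1,0): flips 1 -> legal
(1,3): flips 1 -> legal
(1,5): flips 1 -> legal
(2,0): no bracket -> illegal
(2,1): no bracket -> illegal
(3,4): flips 1 -> legal
(3,5): no bracket -> illegal
W mobility = 6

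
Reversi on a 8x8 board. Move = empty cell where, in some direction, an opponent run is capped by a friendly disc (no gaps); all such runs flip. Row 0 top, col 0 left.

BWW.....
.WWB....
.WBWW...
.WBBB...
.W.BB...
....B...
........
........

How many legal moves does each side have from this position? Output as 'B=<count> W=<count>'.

-- B to move --
(0,3): flips 2 -> legal
(1,0): flips 3 -> legal
(1,4): flips 2 -> legal
(1,5): flips 1 -> legal
(2,0): flips 1 -> legal
(2,5): flips 2 -> legal
(3,0): flips 1 -> legal
(3,5): flips 1 -> legal
(4,0): flips 1 -> legal
(4,2): no bracket -> illegal
(5,0): flips 1 -> legal
(5,1): no bracket -> illegal
(5,2): no bracket -> illegal
B mobility = 10
-- W to move --
(0,3): flips 1 -> legal
(0,4): flips 2 -> legal
(1,0): no bracket -> illegal
(1,4): flips 1 -> legal
(2,5): no bracket -> illegal
(3,5): flips 3 -> legal
(4,2): flips 3 -> legal
(4,5): flips 1 -> legal
(5,2): no bracket -> illegal
(5,3): flips 2 -> legal
(5,5): flips 3 -> legal
(6,3): no bracket -> illegal
(6,4): flips 3 -> legal
(6,5): flips 3 -> legal
W mobility = 10

Answer: B=10 W=10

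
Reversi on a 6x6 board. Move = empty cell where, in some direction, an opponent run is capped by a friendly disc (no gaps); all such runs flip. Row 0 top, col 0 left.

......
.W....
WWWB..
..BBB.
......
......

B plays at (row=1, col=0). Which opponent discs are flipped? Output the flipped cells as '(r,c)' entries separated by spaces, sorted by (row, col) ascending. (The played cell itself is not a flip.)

Answer: (2,1)

Derivation:
Dir NW: edge -> no flip
Dir N: first cell '.' (not opp) -> no flip
Dir NE: first cell '.' (not opp) -> no flip
Dir W: edge -> no flip
Dir E: opp run (1,1), next='.' -> no flip
Dir SW: edge -> no flip
Dir S: opp run (2,0), next='.' -> no flip
Dir SE: opp run (2,1) capped by B -> flip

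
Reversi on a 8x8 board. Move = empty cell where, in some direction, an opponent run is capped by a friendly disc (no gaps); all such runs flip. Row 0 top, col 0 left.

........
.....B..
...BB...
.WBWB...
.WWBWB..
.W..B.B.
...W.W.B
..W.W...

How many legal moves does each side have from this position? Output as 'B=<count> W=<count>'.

Answer: B=6 W=11

Derivation:
-- B to move --
(2,0): no bracket -> illegal
(2,1): no bracket -> illegal
(2,2): no bracket -> illegal
(3,0): flips 1 -> legal
(3,5): no bracket -> illegal
(4,0): flips 2 -> legal
(5,0): flips 1 -> legal
(5,2): flips 1 -> legal
(5,3): no bracket -> illegal
(5,5): no bracket -> illegal
(6,0): flips 3 -> legal
(6,1): no bracket -> illegal
(6,2): no bracket -> illegal
(6,4): no bracket -> illegal
(6,6): no bracket -> illegal
(7,1): no bracket -> illegal
(7,3): no bracket -> illegal
(7,5): no bracket -> illegal
(7,6): flips 1 -> legal
B mobility = 6
-- W to move --
(0,4): no bracket -> illegal
(0,5): no bracket -> illegal
(0,6): flips 2 -> legal
(1,2): no bracket -> illegal
(1,3): flips 1 -> legal
(1,4): flips 4 -> legal
(1,6): no bracket -> illegal
(2,1): flips 3 -> legal
(2,2): flips 1 -> legal
(2,5): no bracket -> illegal
(2,6): no bracket -> illegal
(3,5): flips 1 -> legal
(3,6): flips 2 -> legal
(4,6): flips 1 -> legal
(4,7): flips 1 -> legal
(5,2): no bracket -> illegal
(5,3): flips 1 -> legal
(5,5): no bracket -> illegal
(5,7): no bracket -> illegal
(6,4): flips 1 -> legal
(6,6): no bracket -> illegal
(7,6): no bracket -> illegal
(7,7): no bracket -> illegal
W mobility = 11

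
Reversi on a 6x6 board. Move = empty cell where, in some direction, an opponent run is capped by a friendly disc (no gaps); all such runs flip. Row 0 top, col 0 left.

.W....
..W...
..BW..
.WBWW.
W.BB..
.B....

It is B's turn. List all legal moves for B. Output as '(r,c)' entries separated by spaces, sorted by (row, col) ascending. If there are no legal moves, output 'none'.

Answer: (0,2) (1,3) (1,4) (2,0) (2,4) (2,5) (3,0) (3,5) (4,4)

Derivation:
(0,0): no bracket -> illegal
(0,2): flips 1 -> legal
(0,3): no bracket -> illegal
(1,0): no bracket -> illegal
(1,1): no bracket -> illegal
(1,3): flips 2 -> legal
(1,4): flips 1 -> legal
(2,0): flips 1 -> legal
(2,1): no bracket -> illegal
(2,4): flips 2 -> legal
(2,5): flips 1 -> legal
(3,0): flips 1 -> legal
(3,5): flips 2 -> legal
(4,1): no bracket -> illegal
(4,4): flips 1 -> legal
(4,5): no bracket -> illegal
(5,0): no bracket -> illegal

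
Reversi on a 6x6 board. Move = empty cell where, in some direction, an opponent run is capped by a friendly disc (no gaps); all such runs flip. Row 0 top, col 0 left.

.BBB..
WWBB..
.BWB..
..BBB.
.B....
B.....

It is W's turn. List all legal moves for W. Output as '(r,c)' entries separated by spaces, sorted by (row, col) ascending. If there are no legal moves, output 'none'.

Answer: (0,4) (1,4) (2,0) (2,4) (3,1) (4,2) (4,3) (4,4)

Derivation:
(0,0): no bracket -> illegal
(0,4): flips 1 -> legal
(1,4): flips 2 -> legal
(2,0): flips 1 -> legal
(2,4): flips 1 -> legal
(2,5): no bracket -> illegal
(3,0): no bracket -> illegal
(3,1): flips 1 -> legal
(3,5): no bracket -> illegal
(4,0): no bracket -> illegal
(4,2): flips 1 -> legal
(4,3): flips 2 -> legal
(4,4): flips 1 -> legal
(4,5): no bracket -> illegal
(5,1): no bracket -> illegal
(5,2): no bracket -> illegal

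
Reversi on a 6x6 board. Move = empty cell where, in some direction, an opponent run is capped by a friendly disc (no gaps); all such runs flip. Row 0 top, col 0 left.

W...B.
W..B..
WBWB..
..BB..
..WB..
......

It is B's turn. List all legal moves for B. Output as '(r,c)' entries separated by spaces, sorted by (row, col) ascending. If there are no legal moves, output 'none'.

Answer: (1,1) (1,2) (3,1) (4,1) (5,1) (5,2)

Derivation:
(0,1): no bracket -> illegal
(1,1): flips 1 -> legal
(1,2): flips 1 -> legal
(3,0): no bracket -> illegal
(3,1): flips 1 -> legal
(4,1): flips 1 -> legal
(5,1): flips 1 -> legal
(5,2): flips 1 -> legal
(5,3): no bracket -> illegal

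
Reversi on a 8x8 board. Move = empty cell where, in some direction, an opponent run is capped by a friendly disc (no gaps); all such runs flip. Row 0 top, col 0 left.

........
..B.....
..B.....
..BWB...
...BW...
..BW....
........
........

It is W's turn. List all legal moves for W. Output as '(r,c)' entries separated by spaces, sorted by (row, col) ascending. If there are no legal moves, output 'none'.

Answer: (1,1) (2,4) (3,1) (3,5) (4,2) (5,1)

Derivation:
(0,1): no bracket -> illegal
(0,2): no bracket -> illegal
(0,3): no bracket -> illegal
(1,1): flips 1 -> legal
(1,3): no bracket -> illegal
(2,1): no bracket -> illegal
(2,3): no bracket -> illegal
(2,4): flips 1 -> legal
(2,5): no bracket -> illegal
(3,1): flips 1 -> legal
(3,5): flips 1 -> legal
(4,1): no bracket -> illegal
(4,2): flips 1 -> legal
(4,5): no bracket -> illegal
(5,1): flips 1 -> legal
(5,4): no bracket -> illegal
(6,1): no bracket -> illegal
(6,2): no bracket -> illegal
(6,3): no bracket -> illegal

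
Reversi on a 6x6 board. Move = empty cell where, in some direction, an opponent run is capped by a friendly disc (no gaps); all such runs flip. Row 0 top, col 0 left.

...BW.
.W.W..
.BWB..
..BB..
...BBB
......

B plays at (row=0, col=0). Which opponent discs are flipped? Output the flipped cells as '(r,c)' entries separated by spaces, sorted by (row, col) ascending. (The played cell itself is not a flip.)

Answer: (1,1) (2,2)

Derivation:
Dir NW: edge -> no flip
Dir N: edge -> no flip
Dir NE: edge -> no flip
Dir W: edge -> no flip
Dir E: first cell '.' (not opp) -> no flip
Dir SW: edge -> no flip
Dir S: first cell '.' (not opp) -> no flip
Dir SE: opp run (1,1) (2,2) capped by B -> flip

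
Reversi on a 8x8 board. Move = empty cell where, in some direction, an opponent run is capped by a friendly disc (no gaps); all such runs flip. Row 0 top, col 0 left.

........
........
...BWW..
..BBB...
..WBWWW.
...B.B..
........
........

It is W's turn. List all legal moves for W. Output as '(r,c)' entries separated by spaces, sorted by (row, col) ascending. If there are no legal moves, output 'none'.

(1,2): flips 2 -> legal
(1,3): no bracket -> illegal
(1,4): no bracket -> illegal
(2,1): no bracket -> illegal
(2,2): flips 3 -> legal
(3,1): no bracket -> illegal
(3,5): no bracket -> illegal
(4,1): no bracket -> illegal
(5,2): flips 2 -> legal
(5,4): no bracket -> illegal
(5,6): no bracket -> illegal
(6,2): flips 1 -> legal
(6,3): no bracket -> illegal
(6,4): flips 2 -> legal
(6,5): flips 1 -> legal
(6,6): flips 1 -> legal

Answer: (1,2) (2,2) (5,2) (6,2) (6,4) (6,5) (6,6)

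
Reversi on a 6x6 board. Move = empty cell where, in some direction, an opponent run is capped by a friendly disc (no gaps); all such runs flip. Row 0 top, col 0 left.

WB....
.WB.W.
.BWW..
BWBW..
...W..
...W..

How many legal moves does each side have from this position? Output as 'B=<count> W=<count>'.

-- B to move --
(0,2): no bracket -> illegal
(0,3): no bracket -> illegal
(0,4): no bracket -> illegal
(0,5): flips 2 -> legal
(1,0): flips 1 -> legal
(1,3): no bracket -> illegal
(1,5): no bracket -> illegal
(2,0): no bracket -> illegal
(2,4): flips 2 -> legal
(2,5): no bracket -> illegal
(3,4): flips 2 -> legal
(4,0): no bracket -> illegal
(4,1): flips 1 -> legal
(4,2): no bracket -> illegal
(4,4): no bracket -> illegal
(5,2): no bracket -> illegal
(5,4): flips 1 -> legal
B mobility = 6
-- W to move --
(0,2): flips 2 -> legal
(0,3): no bracket -> illegal
(1,0): flips 2 -> legal
(1,3): flips 1 -> legal
(2,0): flips 1 -> legal
(4,0): no bracket -> illegal
(4,1): flips 1 -> legal
(4,2): flips 1 -> legal
W mobility = 6

Answer: B=6 W=6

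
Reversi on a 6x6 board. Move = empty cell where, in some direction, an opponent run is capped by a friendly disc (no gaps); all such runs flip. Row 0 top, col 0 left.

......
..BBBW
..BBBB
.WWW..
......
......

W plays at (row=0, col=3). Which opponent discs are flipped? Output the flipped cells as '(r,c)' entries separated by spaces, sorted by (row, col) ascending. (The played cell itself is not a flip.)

Answer: (1,3) (2,3)

Derivation:
Dir NW: edge -> no flip
Dir N: edge -> no flip
Dir NE: edge -> no flip
Dir W: first cell '.' (not opp) -> no flip
Dir E: first cell '.' (not opp) -> no flip
Dir SW: opp run (1,2), next='.' -> no flip
Dir S: opp run (1,3) (2,3) capped by W -> flip
Dir SE: opp run (1,4) (2,5), next=edge -> no flip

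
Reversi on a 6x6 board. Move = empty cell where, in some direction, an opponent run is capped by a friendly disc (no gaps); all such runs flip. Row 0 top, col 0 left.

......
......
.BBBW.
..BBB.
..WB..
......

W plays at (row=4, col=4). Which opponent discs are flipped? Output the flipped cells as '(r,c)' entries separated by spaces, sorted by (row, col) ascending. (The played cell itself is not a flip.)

Answer: (3,4) (4,3)

Derivation:
Dir NW: opp run (3,3) (2,2), next='.' -> no flip
Dir N: opp run (3,4) capped by W -> flip
Dir NE: first cell '.' (not opp) -> no flip
Dir W: opp run (4,3) capped by W -> flip
Dir E: first cell '.' (not opp) -> no flip
Dir SW: first cell '.' (not opp) -> no flip
Dir S: first cell '.' (not opp) -> no flip
Dir SE: first cell '.' (not opp) -> no flip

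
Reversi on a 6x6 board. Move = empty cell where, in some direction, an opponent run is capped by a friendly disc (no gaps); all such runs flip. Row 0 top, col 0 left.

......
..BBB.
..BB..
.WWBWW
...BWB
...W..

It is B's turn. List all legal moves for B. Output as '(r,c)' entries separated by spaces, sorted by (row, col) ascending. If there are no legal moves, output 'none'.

(2,0): no bracket -> illegal
(2,1): flips 1 -> legal
(2,4): no bracket -> illegal
(2,5): flips 2 -> legal
(3,0): flips 2 -> legal
(4,0): flips 1 -> legal
(4,1): flips 1 -> legal
(4,2): flips 1 -> legal
(5,2): no bracket -> illegal
(5,4): no bracket -> illegal
(5,5): flips 1 -> legal

Answer: (2,1) (2,5) (3,0) (4,0) (4,1) (4,2) (5,5)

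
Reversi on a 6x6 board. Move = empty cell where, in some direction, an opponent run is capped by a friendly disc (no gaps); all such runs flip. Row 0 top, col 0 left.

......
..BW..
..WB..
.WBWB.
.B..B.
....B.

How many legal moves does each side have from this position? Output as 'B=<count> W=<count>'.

Answer: B=6 W=7

Derivation:
-- B to move --
(0,2): no bracket -> illegal
(0,3): flips 1 -> legal
(0,4): no bracket -> illegal
(1,1): flips 2 -> legal
(1,4): flips 1 -> legal
(2,0): no bracket -> illegal
(2,1): flips 2 -> legal
(2,4): no bracket -> illegal
(3,0): flips 1 -> legal
(4,0): no bracket -> illegal
(4,2): no bracket -> illegal
(4,3): flips 1 -> legal
B mobility = 6
-- W to move --
(0,1): no bracket -> illegal
(0,2): flips 1 -> legal
(0,3): no bracket -> illegal
(1,1): flips 1 -> legal
(1,4): no bracket -> illegal
(2,1): no bracket -> illegal
(2,4): flips 1 -> legal
(2,5): no bracket -> illegal
(3,0): no bracket -> illegal
(3,5): flips 1 -> legal
(4,0): no bracket -> illegal
(4,2): flips 1 -> legal
(4,3): no bracket -> illegal
(4,5): no bracket -> illegal
(5,0): no bracket -> illegal
(5,1): flips 1 -> legal
(5,2): no bracket -> illegal
(5,3): no bracket -> illegal
(5,5): flips 1 -> legal
W mobility = 7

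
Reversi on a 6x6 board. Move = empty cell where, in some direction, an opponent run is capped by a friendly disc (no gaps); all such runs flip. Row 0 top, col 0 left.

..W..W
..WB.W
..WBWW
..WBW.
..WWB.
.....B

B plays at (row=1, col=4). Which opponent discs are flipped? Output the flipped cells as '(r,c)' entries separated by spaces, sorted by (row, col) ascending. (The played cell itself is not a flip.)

Answer: (2,4) (3,4)

Derivation:
Dir NW: first cell '.' (not opp) -> no flip
Dir N: first cell '.' (not opp) -> no flip
Dir NE: opp run (0,5), next=edge -> no flip
Dir W: first cell 'B' (not opp) -> no flip
Dir E: opp run (1,5), next=edge -> no flip
Dir SW: first cell 'B' (not opp) -> no flip
Dir S: opp run (2,4) (3,4) capped by B -> flip
Dir SE: opp run (2,5), next=edge -> no flip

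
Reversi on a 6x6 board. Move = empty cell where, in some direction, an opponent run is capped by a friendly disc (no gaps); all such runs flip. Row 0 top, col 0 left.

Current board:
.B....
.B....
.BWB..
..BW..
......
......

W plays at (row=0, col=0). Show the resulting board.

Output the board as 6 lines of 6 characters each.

Place W at (0,0); scan 8 dirs for brackets.
Dir NW: edge -> no flip
Dir N: edge -> no flip
Dir NE: edge -> no flip
Dir W: edge -> no flip
Dir E: opp run (0,1), next='.' -> no flip
Dir SW: edge -> no flip
Dir S: first cell '.' (not opp) -> no flip
Dir SE: opp run (1,1) capped by W -> flip
All flips: (1,1)

Answer: WB....
.W....
.BWB..
..BW..
......
......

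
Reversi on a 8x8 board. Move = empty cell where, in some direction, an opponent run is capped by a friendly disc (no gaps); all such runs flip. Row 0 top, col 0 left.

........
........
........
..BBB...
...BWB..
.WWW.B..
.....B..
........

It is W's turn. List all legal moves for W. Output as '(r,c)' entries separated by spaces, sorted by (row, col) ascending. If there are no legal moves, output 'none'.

Answer: (2,2) (2,3) (2,4) (2,5) (4,2) (4,6) (6,6)

Derivation:
(2,1): no bracket -> illegal
(2,2): flips 1 -> legal
(2,3): flips 2 -> legal
(2,4): flips 1 -> legal
(2,5): flips 2 -> legal
(3,1): no bracket -> illegal
(3,5): no bracket -> illegal
(3,6): no bracket -> illegal
(4,1): no bracket -> illegal
(4,2): flips 1 -> legal
(4,6): flips 1 -> legal
(5,4): no bracket -> illegal
(5,6): no bracket -> illegal
(6,4): no bracket -> illegal
(6,6): flips 1 -> legal
(7,4): no bracket -> illegal
(7,5): no bracket -> illegal
(7,6): no bracket -> illegal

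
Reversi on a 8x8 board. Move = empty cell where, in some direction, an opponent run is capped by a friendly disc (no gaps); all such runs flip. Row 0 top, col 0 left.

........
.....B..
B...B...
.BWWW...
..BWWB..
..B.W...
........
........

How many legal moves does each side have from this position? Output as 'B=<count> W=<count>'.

-- B to move --
(2,1): no bracket -> illegal
(2,2): flips 1 -> legal
(2,3): flips 1 -> legal
(2,5): flips 2 -> legal
(3,5): flips 3 -> legal
(4,1): no bracket -> illegal
(5,3): no bracket -> illegal
(5,5): no bracket -> illegal
(6,3): flips 1 -> legal
(6,4): flips 3 -> legal
(6,5): no bracket -> illegal
B mobility = 6
-- W to move --
(0,4): no bracket -> illegal
(0,5): no bracket -> illegal
(0,6): flips 2 -> legal
(1,0): no bracket -> illegal
(1,1): no bracket -> illegal
(1,3): no bracket -> illegal
(1,4): flips 1 -> legal
(1,6): no bracket -> illegal
(2,1): no bracket -> illegal
(2,2): no bracket -> illegal
(2,3): no bracket -> illegal
(2,5): no bracket -> illegal
(2,6): no bracket -> illegal
(3,0): flips 1 -> legal
(3,5): no bracket -> illegal
(3,6): flips 1 -> legal
(4,0): no bracket -> illegal
(4,1): flips 1 -> legal
(4,6): flips 1 -> legal
(5,1): flips 1 -> legal
(5,3): no bracket -> illegal
(5,5): no bracket -> illegal
(5,6): flips 1 -> legal
(6,1): flips 1 -> legal
(6,2): flips 2 -> legal
(6,3): no bracket -> illegal
W mobility = 10

Answer: B=6 W=10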